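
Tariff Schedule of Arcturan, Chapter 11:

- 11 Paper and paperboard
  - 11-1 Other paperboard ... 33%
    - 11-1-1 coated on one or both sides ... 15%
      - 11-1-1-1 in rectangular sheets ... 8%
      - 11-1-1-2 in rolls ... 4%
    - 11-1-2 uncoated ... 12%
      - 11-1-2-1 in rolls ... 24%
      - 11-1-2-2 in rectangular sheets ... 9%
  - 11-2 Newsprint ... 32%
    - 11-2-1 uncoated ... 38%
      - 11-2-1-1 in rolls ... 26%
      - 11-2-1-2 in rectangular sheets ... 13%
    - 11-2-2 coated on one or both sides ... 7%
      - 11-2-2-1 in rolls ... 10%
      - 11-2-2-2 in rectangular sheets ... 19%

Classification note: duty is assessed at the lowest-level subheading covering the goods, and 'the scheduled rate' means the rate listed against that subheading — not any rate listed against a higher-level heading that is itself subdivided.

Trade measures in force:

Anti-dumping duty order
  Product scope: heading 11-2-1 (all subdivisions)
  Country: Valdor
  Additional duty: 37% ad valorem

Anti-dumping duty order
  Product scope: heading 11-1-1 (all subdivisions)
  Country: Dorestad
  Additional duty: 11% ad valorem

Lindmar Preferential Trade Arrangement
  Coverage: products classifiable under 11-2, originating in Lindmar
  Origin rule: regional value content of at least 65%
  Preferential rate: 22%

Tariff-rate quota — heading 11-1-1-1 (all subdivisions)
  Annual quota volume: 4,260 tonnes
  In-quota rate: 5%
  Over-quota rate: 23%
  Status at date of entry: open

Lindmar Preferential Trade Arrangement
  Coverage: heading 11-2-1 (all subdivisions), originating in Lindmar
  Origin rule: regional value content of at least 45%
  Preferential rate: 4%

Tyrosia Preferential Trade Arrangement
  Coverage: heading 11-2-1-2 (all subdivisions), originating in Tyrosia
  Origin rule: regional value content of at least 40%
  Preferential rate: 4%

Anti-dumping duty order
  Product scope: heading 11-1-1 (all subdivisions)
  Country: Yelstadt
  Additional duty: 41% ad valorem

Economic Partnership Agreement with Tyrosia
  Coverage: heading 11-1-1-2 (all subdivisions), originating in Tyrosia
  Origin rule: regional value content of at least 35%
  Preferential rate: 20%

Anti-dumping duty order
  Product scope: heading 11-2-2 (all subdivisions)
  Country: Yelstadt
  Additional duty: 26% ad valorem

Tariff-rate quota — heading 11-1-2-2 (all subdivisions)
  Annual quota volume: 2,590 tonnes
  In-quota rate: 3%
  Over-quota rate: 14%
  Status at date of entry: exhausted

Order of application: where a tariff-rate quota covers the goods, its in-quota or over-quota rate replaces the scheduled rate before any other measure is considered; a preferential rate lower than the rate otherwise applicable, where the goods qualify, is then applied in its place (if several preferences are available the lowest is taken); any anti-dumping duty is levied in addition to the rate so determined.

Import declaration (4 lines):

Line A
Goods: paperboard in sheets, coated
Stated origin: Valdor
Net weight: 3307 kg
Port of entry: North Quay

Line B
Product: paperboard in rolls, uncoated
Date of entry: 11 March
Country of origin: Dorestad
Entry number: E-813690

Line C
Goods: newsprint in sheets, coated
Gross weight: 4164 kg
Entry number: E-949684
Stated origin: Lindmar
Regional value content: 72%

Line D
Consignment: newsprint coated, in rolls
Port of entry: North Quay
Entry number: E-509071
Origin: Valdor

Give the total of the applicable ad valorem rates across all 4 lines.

Line A: paperboard → 11-1; coated → 11-1-1; in sheets → 11-1-1-1. Scheduled 8%. quota on 11-1-1-1 open → in-quota 5%. → 5%.
Line B: paperboard → 11-1; uncoated → 11-1-2; in rolls → 11-1-2-1. Scheduled 24%. No special measure applies. → 24%.
Line C: newsprint → 11-2; coated → 11-2-2; in sheets → 11-2-2-2. Scheduled 19%. Lindmar agreement on 11-2: RVC ≥ 65% → 22% available; Lindmar agreement on 11-2-1: 11-2-2-2 not covered; preference 22% not lower than 19% → no reduction. → 19%.
Line D: newsprint → 11-2; coated → 11-2-2; in rolls → 11-2-2-1. Scheduled 10%. No special measure applies. → 10%.
Sum: 5% + 24% + 19% + 10% = 58%.

58%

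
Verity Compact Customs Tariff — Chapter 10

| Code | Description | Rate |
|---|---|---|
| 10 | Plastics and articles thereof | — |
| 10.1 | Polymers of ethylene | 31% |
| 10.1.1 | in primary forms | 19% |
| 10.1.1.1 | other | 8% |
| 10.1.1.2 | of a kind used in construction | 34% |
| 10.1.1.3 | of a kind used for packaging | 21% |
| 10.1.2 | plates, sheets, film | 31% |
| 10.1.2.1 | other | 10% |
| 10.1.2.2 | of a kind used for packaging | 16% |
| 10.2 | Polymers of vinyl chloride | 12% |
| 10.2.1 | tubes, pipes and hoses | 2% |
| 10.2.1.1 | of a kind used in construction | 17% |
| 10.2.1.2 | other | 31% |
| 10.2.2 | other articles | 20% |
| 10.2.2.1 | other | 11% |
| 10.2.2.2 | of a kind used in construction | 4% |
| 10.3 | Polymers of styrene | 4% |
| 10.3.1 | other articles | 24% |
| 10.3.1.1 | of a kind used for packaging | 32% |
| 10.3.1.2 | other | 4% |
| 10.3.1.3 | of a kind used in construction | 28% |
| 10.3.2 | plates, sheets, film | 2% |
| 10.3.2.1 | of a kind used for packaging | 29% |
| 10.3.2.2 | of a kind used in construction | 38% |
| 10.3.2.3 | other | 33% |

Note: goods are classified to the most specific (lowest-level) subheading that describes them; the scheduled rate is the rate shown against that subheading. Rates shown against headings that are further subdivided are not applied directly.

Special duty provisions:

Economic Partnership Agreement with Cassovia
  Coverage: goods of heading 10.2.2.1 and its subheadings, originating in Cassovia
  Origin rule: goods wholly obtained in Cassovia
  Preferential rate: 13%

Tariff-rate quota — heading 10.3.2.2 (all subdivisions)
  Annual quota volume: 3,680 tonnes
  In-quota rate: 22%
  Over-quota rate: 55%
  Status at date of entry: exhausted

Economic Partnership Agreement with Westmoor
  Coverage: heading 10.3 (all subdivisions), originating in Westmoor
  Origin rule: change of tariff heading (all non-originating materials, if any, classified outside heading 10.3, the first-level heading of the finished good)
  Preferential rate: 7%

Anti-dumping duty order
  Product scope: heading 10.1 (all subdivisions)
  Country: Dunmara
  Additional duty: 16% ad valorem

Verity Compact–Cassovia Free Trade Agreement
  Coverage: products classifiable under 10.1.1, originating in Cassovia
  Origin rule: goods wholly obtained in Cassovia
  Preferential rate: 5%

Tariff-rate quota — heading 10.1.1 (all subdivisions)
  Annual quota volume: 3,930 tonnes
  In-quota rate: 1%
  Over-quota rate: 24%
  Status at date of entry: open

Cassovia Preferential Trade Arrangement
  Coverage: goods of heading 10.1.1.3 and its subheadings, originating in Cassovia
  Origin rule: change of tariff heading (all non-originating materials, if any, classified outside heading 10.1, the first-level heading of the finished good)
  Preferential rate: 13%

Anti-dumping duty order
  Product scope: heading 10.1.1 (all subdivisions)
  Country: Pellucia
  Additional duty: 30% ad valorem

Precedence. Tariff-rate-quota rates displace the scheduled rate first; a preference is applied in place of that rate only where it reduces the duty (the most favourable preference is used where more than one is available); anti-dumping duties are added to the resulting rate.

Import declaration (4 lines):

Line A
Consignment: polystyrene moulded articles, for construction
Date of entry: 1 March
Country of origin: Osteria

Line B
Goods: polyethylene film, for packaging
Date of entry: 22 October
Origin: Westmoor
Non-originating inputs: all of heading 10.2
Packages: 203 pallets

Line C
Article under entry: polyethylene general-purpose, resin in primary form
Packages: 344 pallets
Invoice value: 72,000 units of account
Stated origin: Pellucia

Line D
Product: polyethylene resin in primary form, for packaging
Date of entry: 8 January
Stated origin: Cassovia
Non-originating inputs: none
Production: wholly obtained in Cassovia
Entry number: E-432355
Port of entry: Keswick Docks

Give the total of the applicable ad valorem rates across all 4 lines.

Line A: polystyrene → 10.3; moulded articles → 10.3.1; for construction → 10.3.1.3. Scheduled 28%. No special measure applies. → 28%.
Line B: polyethylene → 10.1; film → 10.1.2; for packaging → 10.1.2.2. Scheduled 16%. Westmoor agreement on 10.3: 10.1.2.2 not covered. → 16%.
Line C: polyethylene → 10.1; resin in primary form → 10.1.1; general-purpose → 10.1.1.1. Scheduled 8%. quota on 10.1.1 open → in-quota 1%; anti-dumping (Pellucia, 10.1.1): +30%; total 1% + 30% = 31%. → 31%.
Line D: polyethylene → 10.1; resin in primary form → 10.1.1; for packaging → 10.1.1.3. Scheduled 21%. quota on 10.1.1 open → in-quota 1%; Cassovia agreement on 10.2.2.1: 10.1.1.3 not covered; Cassovia agreement on 10.1.1: wholly obtained → 5% available; Cassovia agreement on 10.1.1.3: CTH met → 13% available; preference 5% not lower than 1% → no reduction. → 1%.
Sum: 28% + 16% + 31% + 1% = 76%.

76%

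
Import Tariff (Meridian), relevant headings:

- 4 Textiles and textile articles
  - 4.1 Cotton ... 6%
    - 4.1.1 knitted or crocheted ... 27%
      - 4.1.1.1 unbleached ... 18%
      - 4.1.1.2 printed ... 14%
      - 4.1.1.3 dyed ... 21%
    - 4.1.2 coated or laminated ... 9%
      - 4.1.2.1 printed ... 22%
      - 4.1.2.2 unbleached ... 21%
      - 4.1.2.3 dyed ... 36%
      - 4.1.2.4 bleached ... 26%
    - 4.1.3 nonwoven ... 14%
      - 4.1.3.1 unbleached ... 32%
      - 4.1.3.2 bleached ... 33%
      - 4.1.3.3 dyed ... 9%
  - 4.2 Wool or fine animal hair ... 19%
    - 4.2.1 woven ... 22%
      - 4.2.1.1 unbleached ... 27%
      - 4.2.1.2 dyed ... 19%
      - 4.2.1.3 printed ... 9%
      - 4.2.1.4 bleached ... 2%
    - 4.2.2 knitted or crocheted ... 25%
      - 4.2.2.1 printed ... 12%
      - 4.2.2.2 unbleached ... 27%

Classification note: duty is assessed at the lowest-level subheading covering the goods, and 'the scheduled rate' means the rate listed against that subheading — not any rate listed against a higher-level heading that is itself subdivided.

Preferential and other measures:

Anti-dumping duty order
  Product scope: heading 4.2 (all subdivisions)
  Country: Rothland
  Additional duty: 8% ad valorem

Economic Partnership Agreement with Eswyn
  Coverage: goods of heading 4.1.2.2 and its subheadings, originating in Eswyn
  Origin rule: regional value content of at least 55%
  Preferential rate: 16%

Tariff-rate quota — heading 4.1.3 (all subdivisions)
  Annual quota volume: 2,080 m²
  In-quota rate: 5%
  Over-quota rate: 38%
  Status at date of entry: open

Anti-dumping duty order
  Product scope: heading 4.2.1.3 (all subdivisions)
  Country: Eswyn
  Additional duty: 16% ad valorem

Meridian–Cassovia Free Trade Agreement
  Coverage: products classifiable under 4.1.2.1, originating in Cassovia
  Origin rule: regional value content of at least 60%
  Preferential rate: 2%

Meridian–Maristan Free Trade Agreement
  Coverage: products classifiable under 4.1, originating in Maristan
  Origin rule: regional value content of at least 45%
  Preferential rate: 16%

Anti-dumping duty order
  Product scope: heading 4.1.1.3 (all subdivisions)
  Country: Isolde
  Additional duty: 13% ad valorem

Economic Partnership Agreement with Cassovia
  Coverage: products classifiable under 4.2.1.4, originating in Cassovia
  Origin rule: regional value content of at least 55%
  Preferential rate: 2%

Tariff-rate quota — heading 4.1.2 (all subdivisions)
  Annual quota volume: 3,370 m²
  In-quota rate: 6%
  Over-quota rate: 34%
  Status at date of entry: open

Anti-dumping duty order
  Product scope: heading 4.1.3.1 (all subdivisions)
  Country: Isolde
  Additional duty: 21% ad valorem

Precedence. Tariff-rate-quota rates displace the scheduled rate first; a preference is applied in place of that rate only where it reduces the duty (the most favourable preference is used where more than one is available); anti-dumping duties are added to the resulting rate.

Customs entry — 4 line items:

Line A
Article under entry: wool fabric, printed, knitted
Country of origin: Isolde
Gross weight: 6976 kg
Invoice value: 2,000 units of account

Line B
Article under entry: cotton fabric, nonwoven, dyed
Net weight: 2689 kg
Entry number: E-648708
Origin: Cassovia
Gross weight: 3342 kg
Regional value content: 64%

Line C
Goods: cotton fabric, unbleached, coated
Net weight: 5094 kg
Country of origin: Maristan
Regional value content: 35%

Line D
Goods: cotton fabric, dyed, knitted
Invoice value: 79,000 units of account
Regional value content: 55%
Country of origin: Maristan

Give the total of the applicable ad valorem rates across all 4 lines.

39%

Line A: wool → 4.2; knitted → 4.2.2; printed → 4.2.2.1. Scheduled 12%. No special measure applies. → 12%.
Line B: cotton → 4.1; nonwoven → 4.1.3; dyed → 4.1.3.3. Scheduled 9%. quota on 4.1.3 open → in-quota 5%; Cassovia agreement on 4.1.2.1: 4.1.3.3 not covered; Cassovia agreement on 4.2.1.4: 4.1.3.3 not covered. → 5%.
Line C: cotton → 4.1; coated → 4.1.2; unbleached → 4.1.2.2. Scheduled 21%. quota on 4.1.2 open → in-quota 6%; Maristan agreement on 4.1: RVC < 45%. → 6%.
Line D: cotton → 4.1; knitted → 4.1.1; dyed → 4.1.1.3. Scheduled 21%. Maristan agreement on 4.1: RVC ≥ 45% → 16% available; preferential 16%. → 16%.
Sum: 12% + 5% + 6% + 16% = 39%.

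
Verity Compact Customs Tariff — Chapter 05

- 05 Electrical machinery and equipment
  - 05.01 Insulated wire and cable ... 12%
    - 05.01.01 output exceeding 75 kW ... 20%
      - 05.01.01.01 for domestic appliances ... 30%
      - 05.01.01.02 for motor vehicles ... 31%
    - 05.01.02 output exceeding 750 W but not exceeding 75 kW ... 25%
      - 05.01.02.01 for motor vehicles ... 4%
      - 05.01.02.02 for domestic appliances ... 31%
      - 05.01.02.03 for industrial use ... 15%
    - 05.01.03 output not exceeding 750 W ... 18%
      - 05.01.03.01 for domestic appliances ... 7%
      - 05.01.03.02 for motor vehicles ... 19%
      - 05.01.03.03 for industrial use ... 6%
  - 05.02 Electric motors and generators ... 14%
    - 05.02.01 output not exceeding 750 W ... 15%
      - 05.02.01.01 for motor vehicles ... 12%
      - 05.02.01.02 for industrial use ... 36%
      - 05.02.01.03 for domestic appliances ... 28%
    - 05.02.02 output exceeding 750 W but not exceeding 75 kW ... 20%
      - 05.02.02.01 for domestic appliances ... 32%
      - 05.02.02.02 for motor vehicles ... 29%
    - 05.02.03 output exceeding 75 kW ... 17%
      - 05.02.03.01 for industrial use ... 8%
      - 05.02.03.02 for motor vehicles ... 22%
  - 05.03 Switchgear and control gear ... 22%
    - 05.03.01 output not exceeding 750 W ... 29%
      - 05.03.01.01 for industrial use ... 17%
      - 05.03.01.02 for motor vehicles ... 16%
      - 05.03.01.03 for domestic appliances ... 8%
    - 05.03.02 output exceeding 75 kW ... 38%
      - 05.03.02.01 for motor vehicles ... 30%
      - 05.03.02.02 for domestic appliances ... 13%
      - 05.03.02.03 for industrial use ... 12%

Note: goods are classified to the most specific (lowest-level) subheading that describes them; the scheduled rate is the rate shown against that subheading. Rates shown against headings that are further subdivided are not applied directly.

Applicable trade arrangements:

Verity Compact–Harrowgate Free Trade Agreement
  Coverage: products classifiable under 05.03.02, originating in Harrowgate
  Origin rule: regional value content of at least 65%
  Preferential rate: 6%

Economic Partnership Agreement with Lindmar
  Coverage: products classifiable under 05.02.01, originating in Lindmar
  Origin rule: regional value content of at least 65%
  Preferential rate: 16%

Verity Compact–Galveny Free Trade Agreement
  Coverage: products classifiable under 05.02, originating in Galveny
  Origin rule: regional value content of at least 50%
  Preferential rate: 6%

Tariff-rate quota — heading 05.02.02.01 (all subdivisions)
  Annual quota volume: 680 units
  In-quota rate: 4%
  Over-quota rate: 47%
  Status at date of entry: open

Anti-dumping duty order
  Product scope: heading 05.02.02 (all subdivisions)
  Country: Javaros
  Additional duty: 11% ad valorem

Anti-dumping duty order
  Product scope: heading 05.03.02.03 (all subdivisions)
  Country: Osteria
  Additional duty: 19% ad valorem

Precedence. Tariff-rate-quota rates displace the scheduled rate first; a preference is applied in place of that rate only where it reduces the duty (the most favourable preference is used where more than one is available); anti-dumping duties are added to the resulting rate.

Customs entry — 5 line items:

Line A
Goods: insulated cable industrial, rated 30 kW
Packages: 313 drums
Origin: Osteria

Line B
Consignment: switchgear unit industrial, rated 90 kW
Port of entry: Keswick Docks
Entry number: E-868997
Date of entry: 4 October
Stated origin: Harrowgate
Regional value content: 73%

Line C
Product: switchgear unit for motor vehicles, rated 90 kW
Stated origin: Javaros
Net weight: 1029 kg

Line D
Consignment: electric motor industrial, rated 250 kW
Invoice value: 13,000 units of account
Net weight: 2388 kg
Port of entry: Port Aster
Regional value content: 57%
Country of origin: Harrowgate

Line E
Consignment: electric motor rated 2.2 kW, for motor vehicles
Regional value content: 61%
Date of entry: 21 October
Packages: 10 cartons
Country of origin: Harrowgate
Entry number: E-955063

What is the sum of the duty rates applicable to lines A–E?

88%

Line A: insulated cable → 05.01; rated 30 kW → 05.01.02; industrial → 05.01.02.03. Scheduled 15%. No special measure applies. → 15%.
Line B: switchgear unit → 05.03; rated 90 kW → 05.03.02; industrial → 05.03.02.03. Scheduled 12%. Harrowgate agreement on 05.03.02: RVC ≥ 65% → 6% available; preferential 6%. → 6%.
Line C: switchgear unit → 05.03; rated 90 kW → 05.03.02; for motor vehicles → 05.03.02.01. Scheduled 30%. No special measure applies. → 30%.
Line D: electric motor → 05.02; rated 250 kW → 05.02.03; industrial → 05.02.03.01. Scheduled 8%. Harrowgate agreement on 05.03.02: 05.02.03.01 not covered. → 8%.
Line E: electric motor → 05.02; rated 2.2 kW → 05.02.02; for motor vehicles → 05.02.02.02. Scheduled 29%. Harrowgate agreement on 05.03.02: 05.02.02.02 not covered. → 29%.
Sum: 15% + 6% + 30% + 8% + 29% = 88%.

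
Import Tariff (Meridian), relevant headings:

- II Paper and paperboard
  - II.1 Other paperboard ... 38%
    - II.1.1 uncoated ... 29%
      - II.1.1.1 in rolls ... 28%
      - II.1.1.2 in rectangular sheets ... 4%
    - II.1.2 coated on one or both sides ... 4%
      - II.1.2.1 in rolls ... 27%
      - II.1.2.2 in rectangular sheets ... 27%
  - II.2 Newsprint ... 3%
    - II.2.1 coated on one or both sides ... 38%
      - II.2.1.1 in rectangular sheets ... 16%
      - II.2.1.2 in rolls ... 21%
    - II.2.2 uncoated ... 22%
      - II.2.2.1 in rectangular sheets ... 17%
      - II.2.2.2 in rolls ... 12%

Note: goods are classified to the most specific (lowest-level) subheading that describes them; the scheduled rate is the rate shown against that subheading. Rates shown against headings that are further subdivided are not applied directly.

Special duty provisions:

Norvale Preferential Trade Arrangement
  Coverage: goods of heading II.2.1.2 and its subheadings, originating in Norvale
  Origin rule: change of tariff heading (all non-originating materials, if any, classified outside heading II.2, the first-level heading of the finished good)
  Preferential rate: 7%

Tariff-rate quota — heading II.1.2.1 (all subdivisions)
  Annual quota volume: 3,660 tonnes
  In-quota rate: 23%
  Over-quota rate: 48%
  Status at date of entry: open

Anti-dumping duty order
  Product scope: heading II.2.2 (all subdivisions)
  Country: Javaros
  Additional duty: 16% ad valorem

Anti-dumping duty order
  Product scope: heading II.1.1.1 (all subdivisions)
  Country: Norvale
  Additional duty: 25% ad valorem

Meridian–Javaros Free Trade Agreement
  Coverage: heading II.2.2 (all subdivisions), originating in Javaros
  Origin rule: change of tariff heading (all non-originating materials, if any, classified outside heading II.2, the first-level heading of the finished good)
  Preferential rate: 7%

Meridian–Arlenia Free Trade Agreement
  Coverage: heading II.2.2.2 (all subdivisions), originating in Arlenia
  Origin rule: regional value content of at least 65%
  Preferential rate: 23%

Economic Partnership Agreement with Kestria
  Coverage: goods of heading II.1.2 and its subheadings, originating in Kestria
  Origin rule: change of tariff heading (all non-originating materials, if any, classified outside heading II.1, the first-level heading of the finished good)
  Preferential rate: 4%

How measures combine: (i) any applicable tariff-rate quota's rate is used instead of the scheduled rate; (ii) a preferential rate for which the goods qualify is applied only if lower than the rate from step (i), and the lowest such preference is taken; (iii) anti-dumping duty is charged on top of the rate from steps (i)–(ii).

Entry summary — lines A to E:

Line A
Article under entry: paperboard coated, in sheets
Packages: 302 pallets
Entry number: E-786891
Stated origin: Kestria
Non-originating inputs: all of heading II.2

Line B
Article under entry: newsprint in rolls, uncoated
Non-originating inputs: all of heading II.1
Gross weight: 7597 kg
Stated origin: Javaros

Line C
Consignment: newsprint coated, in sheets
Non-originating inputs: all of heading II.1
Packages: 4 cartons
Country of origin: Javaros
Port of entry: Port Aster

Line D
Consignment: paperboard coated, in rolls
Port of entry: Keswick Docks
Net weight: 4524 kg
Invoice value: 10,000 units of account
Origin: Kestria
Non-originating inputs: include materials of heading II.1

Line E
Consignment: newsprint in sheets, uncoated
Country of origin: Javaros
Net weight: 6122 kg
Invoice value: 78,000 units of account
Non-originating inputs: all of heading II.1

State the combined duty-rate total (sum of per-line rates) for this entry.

89%

Line A: paperboard → II.1; coated → II.1.2; in sheets → II.1.2.2. Scheduled 27%. Kestria agreement on II.1.2: CTH met → 4% available; preferential 4%. → 4%.
Line B: newsprint → II.2; uncoated → II.2.2; in rolls → II.2.2.2. Scheduled 12%. Javaros agreement on II.2.2: CTH met → 7% available; preferential 7%; anti-dumping (Javaros, II.2.2): +16%; total 7% + 16% = 23%. → 23%.
Line C: newsprint → II.2; coated → II.2.1; in sheets → II.2.1.1. Scheduled 16%. Javaros agreement on II.2.2: II.2.1.1 not covered. → 16%.
Line D: paperboard → II.1; coated → II.1.2; in rolls → II.1.2.1. Scheduled 27%. quota on II.1.2.1 open → in-quota 23%; Kestria agreement on II.1.2: CTH not met. → 23%.
Line E: newsprint → II.2; uncoated → II.2.2; in sheets → II.2.2.1. Scheduled 17%. Javaros agreement on II.2.2: CTH met → 7% available; preferential 7%; anti-dumping (Javaros, II.2.2): +16%; total 7% + 16% = 23%. → 23%.
Sum: 4% + 23% + 16% + 23% + 23% = 89%.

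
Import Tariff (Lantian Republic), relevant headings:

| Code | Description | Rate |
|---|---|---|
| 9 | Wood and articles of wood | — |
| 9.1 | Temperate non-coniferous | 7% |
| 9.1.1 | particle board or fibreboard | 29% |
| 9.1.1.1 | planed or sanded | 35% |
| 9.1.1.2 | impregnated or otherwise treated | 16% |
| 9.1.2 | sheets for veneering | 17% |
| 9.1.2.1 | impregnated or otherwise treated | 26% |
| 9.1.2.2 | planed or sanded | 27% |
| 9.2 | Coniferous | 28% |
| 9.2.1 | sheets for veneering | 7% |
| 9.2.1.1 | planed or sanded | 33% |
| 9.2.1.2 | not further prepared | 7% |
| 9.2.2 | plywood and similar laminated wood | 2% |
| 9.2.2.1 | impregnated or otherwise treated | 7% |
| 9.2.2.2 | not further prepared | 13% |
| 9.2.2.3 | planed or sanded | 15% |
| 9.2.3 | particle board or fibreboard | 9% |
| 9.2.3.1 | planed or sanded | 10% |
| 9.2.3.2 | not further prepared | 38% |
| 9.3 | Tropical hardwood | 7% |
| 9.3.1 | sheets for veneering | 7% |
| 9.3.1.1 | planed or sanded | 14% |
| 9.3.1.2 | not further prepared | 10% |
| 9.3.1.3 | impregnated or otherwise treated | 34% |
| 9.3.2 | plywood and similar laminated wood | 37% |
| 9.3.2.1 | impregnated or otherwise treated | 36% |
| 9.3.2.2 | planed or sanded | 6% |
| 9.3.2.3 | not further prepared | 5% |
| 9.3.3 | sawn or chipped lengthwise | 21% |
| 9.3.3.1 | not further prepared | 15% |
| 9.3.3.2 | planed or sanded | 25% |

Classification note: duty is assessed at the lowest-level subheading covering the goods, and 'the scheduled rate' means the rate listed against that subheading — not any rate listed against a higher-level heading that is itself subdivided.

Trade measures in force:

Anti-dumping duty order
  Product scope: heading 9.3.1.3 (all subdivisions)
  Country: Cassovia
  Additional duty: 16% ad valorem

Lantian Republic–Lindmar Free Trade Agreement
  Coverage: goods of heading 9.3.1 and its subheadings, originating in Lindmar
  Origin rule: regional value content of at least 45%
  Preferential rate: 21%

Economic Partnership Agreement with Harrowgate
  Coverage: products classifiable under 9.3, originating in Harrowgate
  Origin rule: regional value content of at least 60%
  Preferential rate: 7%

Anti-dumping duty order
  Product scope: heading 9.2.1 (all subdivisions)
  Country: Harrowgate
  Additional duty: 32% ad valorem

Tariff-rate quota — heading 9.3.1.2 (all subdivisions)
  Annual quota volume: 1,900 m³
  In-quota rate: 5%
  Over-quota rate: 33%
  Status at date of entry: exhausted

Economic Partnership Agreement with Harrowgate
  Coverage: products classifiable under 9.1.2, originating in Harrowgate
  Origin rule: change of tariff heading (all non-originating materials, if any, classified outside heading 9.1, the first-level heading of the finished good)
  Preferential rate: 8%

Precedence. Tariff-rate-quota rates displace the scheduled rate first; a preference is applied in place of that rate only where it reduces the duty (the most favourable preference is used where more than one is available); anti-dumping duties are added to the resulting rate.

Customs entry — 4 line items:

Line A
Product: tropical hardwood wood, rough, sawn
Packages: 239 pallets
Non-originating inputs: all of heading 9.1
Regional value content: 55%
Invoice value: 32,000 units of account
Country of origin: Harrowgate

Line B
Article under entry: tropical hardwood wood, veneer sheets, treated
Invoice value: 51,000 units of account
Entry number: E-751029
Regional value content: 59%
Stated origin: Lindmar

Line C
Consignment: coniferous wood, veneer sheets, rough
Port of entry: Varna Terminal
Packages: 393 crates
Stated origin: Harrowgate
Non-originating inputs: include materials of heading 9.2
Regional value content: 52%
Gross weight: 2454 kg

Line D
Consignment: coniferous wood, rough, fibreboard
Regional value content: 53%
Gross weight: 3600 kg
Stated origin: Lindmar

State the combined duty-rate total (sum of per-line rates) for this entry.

113%

Line A: tropical hardwood → 9.3; sawn → 9.3.3; rough → 9.3.3.1. Scheduled 15%. Harrowgate agreement on 9.3: RVC < 60%; Harrowgate agreement on 9.1.2: 9.3.3.1 not covered. → 15%.
Line B: tropical hardwood → 9.3; veneer sheets → 9.3.1; treated → 9.3.1.3. Scheduled 34%. Lindmar agreement on 9.3.1: RVC ≥ 45% → 21% available; preferential 21%. → 21%.
Line C: coniferous → 9.2; veneer sheets → 9.2.1; rough → 9.2.1.2. Scheduled 7%. Harrowgate agreement on 9.3: 9.2.1.2 not covered; Harrowgate agreement on 9.1.2: 9.2.1.2 not covered; anti-dumping (Harrowgate, 9.2.1): +32%; total 7% + 32% = 39%. → 39%.
Line D: coniferous → 9.2; fibreboard → 9.2.3; rough → 9.2.3.2. Scheduled 38%. Lindmar agreement on 9.3.1: 9.2.3.2 not covered. → 38%.
Sum: 15% + 21% + 39% + 38% = 113%.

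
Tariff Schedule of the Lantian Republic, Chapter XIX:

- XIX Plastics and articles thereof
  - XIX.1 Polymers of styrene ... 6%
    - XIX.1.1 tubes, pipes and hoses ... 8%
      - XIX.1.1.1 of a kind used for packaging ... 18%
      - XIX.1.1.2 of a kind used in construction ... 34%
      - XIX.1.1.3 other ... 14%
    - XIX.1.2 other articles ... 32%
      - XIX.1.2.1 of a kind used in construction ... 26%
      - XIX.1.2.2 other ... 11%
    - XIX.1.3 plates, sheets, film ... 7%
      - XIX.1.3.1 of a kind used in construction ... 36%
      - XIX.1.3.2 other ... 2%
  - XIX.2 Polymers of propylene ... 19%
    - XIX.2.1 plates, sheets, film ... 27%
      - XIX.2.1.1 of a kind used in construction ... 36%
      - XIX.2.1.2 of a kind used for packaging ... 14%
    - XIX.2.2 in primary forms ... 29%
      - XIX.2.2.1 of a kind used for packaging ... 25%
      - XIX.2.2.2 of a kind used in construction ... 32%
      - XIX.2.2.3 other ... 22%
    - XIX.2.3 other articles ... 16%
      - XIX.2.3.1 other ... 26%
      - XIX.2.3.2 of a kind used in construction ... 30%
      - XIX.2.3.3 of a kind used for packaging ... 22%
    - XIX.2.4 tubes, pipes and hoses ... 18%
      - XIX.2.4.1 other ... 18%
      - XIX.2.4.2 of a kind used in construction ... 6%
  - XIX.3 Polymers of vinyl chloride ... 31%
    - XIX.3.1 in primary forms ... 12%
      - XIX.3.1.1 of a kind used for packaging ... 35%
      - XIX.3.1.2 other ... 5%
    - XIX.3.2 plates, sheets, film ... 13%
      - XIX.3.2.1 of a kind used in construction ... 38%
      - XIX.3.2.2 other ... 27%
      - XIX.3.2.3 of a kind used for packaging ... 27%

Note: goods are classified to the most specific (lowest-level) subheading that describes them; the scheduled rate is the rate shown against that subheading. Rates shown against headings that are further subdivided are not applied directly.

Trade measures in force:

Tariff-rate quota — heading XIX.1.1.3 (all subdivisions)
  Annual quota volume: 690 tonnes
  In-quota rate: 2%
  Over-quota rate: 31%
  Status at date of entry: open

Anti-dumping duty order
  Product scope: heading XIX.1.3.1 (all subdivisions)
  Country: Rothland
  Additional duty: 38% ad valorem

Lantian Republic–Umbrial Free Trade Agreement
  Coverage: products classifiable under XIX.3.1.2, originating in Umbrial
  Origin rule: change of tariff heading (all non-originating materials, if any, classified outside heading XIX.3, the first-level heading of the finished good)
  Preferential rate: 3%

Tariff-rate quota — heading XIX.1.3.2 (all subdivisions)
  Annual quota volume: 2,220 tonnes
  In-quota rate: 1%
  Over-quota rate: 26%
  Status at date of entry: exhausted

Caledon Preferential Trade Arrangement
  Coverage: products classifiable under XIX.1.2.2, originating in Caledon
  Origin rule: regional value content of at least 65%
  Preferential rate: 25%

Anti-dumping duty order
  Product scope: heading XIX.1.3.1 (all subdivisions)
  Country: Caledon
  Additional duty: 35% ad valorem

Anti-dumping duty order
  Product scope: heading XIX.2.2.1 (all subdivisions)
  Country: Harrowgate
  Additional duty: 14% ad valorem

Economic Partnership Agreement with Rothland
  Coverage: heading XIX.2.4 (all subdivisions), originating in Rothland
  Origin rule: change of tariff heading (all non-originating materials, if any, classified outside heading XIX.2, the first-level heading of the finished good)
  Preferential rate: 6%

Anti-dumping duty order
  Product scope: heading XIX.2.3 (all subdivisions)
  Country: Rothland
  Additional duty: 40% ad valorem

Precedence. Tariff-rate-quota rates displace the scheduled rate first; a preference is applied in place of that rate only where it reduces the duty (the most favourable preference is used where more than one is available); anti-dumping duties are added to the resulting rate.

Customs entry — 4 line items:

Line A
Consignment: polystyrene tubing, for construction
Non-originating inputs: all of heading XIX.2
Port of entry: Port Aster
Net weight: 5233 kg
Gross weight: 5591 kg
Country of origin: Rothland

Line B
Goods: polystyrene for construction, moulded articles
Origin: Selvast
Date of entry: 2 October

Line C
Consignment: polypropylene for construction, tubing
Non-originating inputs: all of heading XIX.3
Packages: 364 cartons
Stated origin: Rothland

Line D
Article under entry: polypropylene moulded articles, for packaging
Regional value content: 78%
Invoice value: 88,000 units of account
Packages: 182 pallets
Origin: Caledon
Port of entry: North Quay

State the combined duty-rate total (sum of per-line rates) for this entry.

Line A: polystyrene → XIX.1; tubing → XIX.1.1; for construction → XIX.1.1.2. Scheduled 34%. Rothland agreement on XIX.2.4: XIX.1.1.2 not covered. → 34%.
Line B: polystyrene → XIX.1; moulded articles → XIX.1.2; for construction → XIX.1.2.1. Scheduled 26%. No special measure applies. → 26%.
Line C: polypropylene → XIX.2; tubing → XIX.2.4; for construction → XIX.2.4.2. Scheduled 6%. Rothland agreement on XIX.2.4: CTH met → 6% available; preference 6% not lower than 6% → no reduction. → 6%.
Line D: polypropylene → XIX.2; moulded articles → XIX.2.3; for packaging → XIX.2.3.3. Scheduled 22%. Caledon agreement on XIX.1.2.2: XIX.2.3.3 not covered. → 22%.
Sum: 34% + 26% + 6% + 22% = 88%.

88%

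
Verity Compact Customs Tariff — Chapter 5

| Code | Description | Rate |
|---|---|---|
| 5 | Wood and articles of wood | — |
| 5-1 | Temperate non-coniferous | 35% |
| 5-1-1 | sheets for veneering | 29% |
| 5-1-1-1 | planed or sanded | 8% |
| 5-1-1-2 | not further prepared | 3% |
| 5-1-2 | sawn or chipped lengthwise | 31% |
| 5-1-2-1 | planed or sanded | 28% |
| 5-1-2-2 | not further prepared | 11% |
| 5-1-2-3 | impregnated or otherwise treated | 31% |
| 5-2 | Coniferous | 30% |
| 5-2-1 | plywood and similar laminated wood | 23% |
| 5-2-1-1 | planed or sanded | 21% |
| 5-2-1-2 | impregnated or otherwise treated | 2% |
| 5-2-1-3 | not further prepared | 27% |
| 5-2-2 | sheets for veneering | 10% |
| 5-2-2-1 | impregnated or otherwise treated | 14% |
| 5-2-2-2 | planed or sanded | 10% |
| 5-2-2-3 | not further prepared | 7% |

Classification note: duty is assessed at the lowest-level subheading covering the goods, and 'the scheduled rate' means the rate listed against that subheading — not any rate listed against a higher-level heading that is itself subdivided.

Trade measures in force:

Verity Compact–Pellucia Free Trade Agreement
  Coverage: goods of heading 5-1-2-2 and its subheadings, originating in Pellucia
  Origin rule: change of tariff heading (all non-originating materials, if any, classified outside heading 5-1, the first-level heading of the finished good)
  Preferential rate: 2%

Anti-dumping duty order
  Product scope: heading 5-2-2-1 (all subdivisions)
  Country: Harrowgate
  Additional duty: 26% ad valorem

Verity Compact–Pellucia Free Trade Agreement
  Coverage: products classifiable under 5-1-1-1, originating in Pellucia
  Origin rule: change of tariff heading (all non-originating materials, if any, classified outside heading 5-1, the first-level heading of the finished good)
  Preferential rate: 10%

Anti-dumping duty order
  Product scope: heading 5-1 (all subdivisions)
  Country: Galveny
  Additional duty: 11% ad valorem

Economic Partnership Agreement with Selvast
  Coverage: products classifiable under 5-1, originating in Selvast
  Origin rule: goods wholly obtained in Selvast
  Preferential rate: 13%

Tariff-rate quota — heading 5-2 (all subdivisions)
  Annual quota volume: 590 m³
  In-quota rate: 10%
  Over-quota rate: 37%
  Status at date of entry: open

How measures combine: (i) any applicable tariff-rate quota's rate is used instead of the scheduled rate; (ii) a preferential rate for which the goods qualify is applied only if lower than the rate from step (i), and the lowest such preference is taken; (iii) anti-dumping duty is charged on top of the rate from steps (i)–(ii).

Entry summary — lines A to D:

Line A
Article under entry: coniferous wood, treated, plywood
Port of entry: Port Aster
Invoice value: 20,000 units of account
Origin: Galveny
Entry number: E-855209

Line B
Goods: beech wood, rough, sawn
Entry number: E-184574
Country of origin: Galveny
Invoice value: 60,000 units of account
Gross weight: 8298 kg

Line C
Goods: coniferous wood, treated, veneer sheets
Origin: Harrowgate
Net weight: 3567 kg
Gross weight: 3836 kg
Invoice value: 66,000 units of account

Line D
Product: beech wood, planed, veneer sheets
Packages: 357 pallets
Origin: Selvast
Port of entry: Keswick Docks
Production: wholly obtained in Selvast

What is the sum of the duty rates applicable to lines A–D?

Line A: coniferous → 5-2; plywood → 5-2-1; treated → 5-2-1-2. Scheduled 2%. quota on 5-2 open → in-quota 10%. → 10%.
Line B: beech → 5-1; sawn → 5-1-2; rough → 5-1-2-2. Scheduled 11%. anti-dumping (Galveny, 5-1): +11%; total 11% + 11% = 22%. → 22%.
Line C: coniferous → 5-2; veneer sheets → 5-2-2; treated → 5-2-2-1. Scheduled 14%. quota on 5-2 open → in-quota 10%; anti-dumping (Harrowgate, 5-2-2-1): +26%; total 10% + 26% = 36%. → 36%.
Line D: beech → 5-1; veneer sheets → 5-1-1; planed → 5-1-1-1. Scheduled 8%. Selvast agreement on 5-1: wholly obtained → 13% available; preference 13% not lower than 8% → no reduction. → 8%.
Sum: 10% + 22% + 36% + 8% = 76%.

76%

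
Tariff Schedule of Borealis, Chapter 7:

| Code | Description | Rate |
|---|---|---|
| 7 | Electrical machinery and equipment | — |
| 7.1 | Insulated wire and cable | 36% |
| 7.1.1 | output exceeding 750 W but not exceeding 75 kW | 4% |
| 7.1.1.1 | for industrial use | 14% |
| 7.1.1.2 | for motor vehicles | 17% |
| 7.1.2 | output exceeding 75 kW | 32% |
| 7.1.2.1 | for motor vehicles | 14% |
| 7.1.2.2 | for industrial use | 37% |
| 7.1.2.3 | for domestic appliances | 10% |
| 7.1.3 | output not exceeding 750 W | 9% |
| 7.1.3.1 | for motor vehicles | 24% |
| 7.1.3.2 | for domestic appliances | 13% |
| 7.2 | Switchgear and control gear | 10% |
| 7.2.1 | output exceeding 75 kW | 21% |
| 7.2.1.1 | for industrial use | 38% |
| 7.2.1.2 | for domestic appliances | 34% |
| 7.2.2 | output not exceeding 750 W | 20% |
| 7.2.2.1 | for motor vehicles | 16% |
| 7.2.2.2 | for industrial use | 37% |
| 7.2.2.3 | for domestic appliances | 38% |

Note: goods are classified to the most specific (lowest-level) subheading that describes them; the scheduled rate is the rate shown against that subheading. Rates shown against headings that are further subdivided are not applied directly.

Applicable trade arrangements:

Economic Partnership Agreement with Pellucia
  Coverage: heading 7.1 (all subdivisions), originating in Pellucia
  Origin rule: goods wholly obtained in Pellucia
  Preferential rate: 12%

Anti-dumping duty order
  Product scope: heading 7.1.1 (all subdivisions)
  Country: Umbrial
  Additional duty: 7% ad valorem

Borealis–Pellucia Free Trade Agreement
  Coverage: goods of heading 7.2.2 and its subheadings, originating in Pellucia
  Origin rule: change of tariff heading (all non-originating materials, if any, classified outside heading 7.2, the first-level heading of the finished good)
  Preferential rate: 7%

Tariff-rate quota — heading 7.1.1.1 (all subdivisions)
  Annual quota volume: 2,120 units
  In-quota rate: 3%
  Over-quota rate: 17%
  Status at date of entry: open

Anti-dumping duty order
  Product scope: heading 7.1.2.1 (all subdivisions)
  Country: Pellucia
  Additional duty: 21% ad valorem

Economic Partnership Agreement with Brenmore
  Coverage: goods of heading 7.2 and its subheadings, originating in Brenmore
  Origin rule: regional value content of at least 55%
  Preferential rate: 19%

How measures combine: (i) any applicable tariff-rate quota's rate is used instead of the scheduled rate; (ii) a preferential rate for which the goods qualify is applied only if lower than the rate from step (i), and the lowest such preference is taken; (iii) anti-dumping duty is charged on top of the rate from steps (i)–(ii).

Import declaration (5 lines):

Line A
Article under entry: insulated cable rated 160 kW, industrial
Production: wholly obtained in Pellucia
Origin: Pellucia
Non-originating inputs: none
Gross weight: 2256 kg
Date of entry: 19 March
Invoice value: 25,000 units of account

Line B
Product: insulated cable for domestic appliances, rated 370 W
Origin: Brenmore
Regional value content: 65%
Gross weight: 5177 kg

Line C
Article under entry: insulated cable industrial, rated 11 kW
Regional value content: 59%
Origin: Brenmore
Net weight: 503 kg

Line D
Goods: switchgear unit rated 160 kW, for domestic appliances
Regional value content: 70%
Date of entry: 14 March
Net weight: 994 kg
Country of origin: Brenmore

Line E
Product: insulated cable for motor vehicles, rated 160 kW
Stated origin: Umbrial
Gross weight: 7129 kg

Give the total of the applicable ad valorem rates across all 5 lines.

Line A: insulated cable → 7.1; rated 160 kW → 7.1.2; industrial → 7.1.2.2. Scheduled 37%. Pellucia agreement on 7.1: wholly obtained → 12% available; Pellucia agreement on 7.2.2: 7.1.2.2 not covered; preferential 12%. → 12%.
Line B: insulated cable → 7.1; rated 370 W → 7.1.3; for domestic appliances → 7.1.3.2. Scheduled 13%. Brenmore agreement on 7.2: 7.1.3.2 not covered. → 13%.
Line C: insulated cable → 7.1; rated 11 kW → 7.1.1; industrial → 7.1.1.1. Scheduled 14%. quota on 7.1.1.1 open → in-quota 3%; Brenmore agreement on 7.2: 7.1.1.1 not covered. → 3%.
Line D: switchgear unit → 7.2; rated 160 kW → 7.2.1; for domestic appliances → 7.2.1.2. Scheduled 34%. Brenmore agreement on 7.2: RVC ≥ 55% → 19% available; preferential 19%. → 19%.
Line E: insulated cable → 7.1; rated 160 kW → 7.1.2; for motor vehicles → 7.1.2.1. Scheduled 14%. No special measure applies. → 14%.
Sum: 12% + 13% + 3% + 19% + 14% = 61%.

61%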